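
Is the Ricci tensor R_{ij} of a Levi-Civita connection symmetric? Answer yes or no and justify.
R_{ij} = R^k_{ikj}; the pair symmetry R_{kilj} = R_{ljki} gives R_{ij} = R_{ji}.
Yes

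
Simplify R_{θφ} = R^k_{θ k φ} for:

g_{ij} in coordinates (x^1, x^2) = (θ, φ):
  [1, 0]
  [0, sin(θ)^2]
Non-zero Christoffel symbols (Γ^k_{ij} = Γ^k_{ji}):
Γ^θ_{φ φ} = -sin(2*θ)/2
Γ^φ_{θ φ} = 1/tan(θ)
R^θ_{θ θ φ} = 0 (a repeated index in an antisymmetric pair)
R^φ_{θ φ φ} = 0 (a repeated index in an antisymmetric pair)
R_{θφ} = R^θ_{θ θ φ} + R^φ_{θ φ φ} = (0) + (0) = 0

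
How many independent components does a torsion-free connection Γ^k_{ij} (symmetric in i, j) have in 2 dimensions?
Γ^k_{ij} has n choices for the upper index and n(n+1)/2 independent symmetric lower index pairs.
Total = 2 × 2×3/2 = 2 × 3 = 6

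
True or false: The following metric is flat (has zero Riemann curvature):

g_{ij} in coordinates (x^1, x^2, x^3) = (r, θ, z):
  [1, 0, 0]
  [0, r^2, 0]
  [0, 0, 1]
Non-zero Christoffel symbols:
Γ^r_{θ θ} = -r
Γ^θ_{r θ} = 1/r
Ricci tensor: R_{rr} = 0, R_{rθ} = 0, R_{rz} = 0, R_{θθ} = 0, R_{θz} = 0, R_{zz} = 0
All R_{ij} vanish; in 3 dimensions the Riemann tensor is fully determined by the Ricci tensor, so R^i_{jkl} = 0: the metric is flat (curvilinear coordinates on flat space).
True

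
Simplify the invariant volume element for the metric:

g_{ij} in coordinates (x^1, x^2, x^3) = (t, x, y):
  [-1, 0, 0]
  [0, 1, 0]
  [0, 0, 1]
det(g) = -1
√|det(g)| = 1
Volume element: dV = 1 dt dx dy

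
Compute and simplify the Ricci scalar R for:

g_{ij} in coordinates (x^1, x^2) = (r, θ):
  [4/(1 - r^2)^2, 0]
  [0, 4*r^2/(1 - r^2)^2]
Non-zero Christoffel symbols (Γ^k_{ij} = Γ^k_{ji}):
Γ^r_{r r} = 2*r/(1 - r^2)
Γ^r_{θ θ} = (r^3 + r)/(r^2 - 1)
Γ^θ_{r θ} = (-r^2 - 1)/(r^3 - r)
Ricci tensor (R_{ij} = R^k_{ikj}): R_{rr} = -4/(r^2 - 1)^2, R_{rθ} = 0, R_{θθ} = -4*r^2/(r^2 - 1)^2
Inverse metric: g^{rr} = (1 - r^2)^2/4, g^{θθ} = (1 - r^2)^2/(4*r^2)
R = g^{ij} R_{ij} = ((1 - r^2)^2/4)(-4/(r^2 - 1)^2) + ((1 - r^2)^2/(4*r^2))(-4*r^2/(r^2 - 1)^2) = -2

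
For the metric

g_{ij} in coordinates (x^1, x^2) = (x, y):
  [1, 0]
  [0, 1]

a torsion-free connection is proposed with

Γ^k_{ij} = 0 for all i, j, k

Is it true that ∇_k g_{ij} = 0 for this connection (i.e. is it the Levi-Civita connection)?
Using ∇_k g_{ij} = ∂_k g_{ij} - Γ^m_{ki} g_{mj} - Γ^m_{kj} g_{im}:
e.g. ∇_y g_{xy} = (0) - (0) - (0) = 0
Every component ∇_k g_{ij} vanishes: the connection is metric compatible.
Yes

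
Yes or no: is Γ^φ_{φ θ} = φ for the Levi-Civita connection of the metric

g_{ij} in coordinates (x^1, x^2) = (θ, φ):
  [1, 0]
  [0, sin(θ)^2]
Γ^φ_{φ θ} = (1/2) g^{φφ} (∂_φ g_{φθ} + ∂_θ g_{φφ} - ∂_φ g_{φθ}) = (1/2)(1/sin(θ)^2)((0) + (sin(2*θ)) - (0)) = 1/tan(θ)
This differs from the proposed value φ.
No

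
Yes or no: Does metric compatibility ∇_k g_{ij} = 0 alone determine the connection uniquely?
One also needs vanishing torsion; metric compatibility plus torsion-freeness singles out the Levi-Civita connection.
No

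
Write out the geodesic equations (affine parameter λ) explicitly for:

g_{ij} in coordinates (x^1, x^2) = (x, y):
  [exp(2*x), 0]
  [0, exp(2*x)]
Geodesic equation: d^2x^k/dλ^2 + Γ^k_{ij} (dx^i/dλ)(dx^j/dλ) = 0.
Non-zero Christoffel symbols:
Γ^x_{x x} = 1
Γ^x_{y y} = -1
Γ^y_{x y} = 1
Substituting (the symmetric pair Γ^k_{ij}, Γ^k_{ji} combines into a factor 2):
d^2x/dλ^2 + (dx/dλ)^2 - (dy/dλ)^2 = 0
d^2y/dλ^2 + 2 (dx/dλ)(dy/dλ) = 0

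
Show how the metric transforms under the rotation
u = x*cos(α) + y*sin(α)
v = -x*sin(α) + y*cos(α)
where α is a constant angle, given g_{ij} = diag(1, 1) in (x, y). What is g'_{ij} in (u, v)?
Invert the transformation: x = u*cos(α) - v*sin(α), y = u*sin(α) + v*cos(α)
g'_{ij} = (∂x^k/∂x'^i)(∂x^l/∂x'^j) g_{kl}; with g_{kl} = δ_{kl} this is Σ_k (∂x^k/∂x'^i)(∂x^k/∂x'^j).
Jacobian: ∂x/∂u = cos(α), ∂x/∂v = -sin(α), ∂y/∂u = sin(α), ∂y/∂v = cos(α)
g'_{uu} = (cos(α))(cos(α)) + (sin(α))(sin(α)) = 1
g'_{uv} = (cos(α))(-sin(α)) + (sin(α))(cos(α)) = 0
g'_{vv} = (-sin(α))(-sin(α)) + (cos(α))(cos(α)) = 1
g'_{ij} = diag(1, 1)
The Euclidean metric is invariant under rotations.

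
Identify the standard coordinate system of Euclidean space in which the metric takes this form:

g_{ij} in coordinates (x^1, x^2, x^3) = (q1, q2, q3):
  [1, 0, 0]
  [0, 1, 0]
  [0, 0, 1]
All components are constant and the metric is the identity, i.e. orthonormal rectilinear coordinates.
Cartesian (3D) coordinates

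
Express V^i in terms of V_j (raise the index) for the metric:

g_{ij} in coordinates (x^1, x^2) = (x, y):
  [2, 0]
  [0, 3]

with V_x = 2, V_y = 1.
Inverse metric (diagonal): g^{xx} = 1/2, g^{yy} = 1/3
V^i = g^{ij} V_j:
V^x = (1/2)(2) + (0)(1) = 1
V^y = (0)(2) + (1/3)(1) = 1/3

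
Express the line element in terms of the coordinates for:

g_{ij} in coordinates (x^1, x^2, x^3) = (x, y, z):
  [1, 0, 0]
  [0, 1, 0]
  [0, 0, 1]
ds^2 = g_{ij} dx^i dx^j; only the non-zero components contribute.
ds^2 = dx^2 + dy^2 + dz^2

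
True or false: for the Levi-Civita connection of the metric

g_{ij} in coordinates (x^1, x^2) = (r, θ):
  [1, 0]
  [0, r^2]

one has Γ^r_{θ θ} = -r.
Γ^r_{θ θ} = (1/2) g^{rr} (∂_θ g_{rθ} + ∂_θ g_{rθ} - ∂_r g_{θθ}) = (1/2)(1)((0) + (0) - (2*r)) = -r
This equals the proposed value -r.
True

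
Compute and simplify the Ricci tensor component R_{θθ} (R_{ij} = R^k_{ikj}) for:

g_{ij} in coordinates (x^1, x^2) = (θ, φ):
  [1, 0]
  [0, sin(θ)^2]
Non-zero Christoffel symbols (Γ^k_{ij} = Γ^k_{ji}):
Γ^θ_{φ φ} = -sin(2*θ)/2
Γ^φ_{θ φ} = 1/tan(θ)
R^θ_{θ θ θ} = 0 (a repeated index in an antisymmetric pair)
R^φ_{θ φ θ} = ∂_φ Γ^φ_{θ θ} - ∂_θ Γ^φ_{θ φ} + Γ^φ_{φ m} Γ^m_{θ θ} - Γ^φ_{θ m} Γ^m_{θ φ}
  = (0) - (-1/sin(θ)^2) + (0) - (1/tan(θ)^2) = 1
R_{θθ} = R^θ_{θ θ θ} + R^φ_{θ φ θ} = (0) + (1) = 1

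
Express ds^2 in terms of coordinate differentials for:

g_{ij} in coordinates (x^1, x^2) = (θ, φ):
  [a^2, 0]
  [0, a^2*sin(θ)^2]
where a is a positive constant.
ds^2 = g_{ij} dx^i dx^j; only the non-zero components contribute.
ds^2 = a^2 dθ^2 + a^2*sin(θ)^2 dφ^2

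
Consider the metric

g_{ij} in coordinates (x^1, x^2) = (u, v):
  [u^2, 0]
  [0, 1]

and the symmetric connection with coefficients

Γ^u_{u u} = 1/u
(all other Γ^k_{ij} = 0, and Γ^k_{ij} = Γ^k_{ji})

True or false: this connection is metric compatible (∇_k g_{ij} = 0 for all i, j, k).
Using ∇_k g_{ij} = ∂_k g_{ij} - Γ^m_{ki} g_{mj} - Γ^m_{kj} g_{im}:
e.g. ∇_u g_{uu} = (2*u) - (u) - (u) = 0
Every component ∇_k g_{ij} vanishes: the connection is metric compatible.
True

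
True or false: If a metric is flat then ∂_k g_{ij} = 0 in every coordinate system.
Flatness means R^i_{jkl} = 0; the components can still vary, e.g. the flat plane in polar coordinates has g_{θθ} = r^2.
False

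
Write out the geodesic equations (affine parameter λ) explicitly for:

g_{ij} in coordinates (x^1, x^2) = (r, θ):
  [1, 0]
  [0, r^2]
Geodesic equation: d^2x^k/dλ^2 + Γ^k_{ij} (dx^i/dλ)(dx^j/dλ) = 0.
Non-zero Christoffel symbols:
Γ^r_{θ θ} = -r
Γ^θ_{r θ} = 1/r
Substituting (the symmetric pair Γ^k_{ij}, Γ^k_{ji} combines into a factor 2):
d^2r/dλ^2 - r (dθ/dλ)^2 = 0
d^2θ/dλ^2 + (2/r) (dr/dλ)(dθ/dλ) = 0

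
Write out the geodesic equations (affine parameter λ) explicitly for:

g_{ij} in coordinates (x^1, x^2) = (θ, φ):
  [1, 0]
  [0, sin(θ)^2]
Geodesic equation: d^2x^k/dλ^2 + Γ^k_{ij} (dx^i/dλ)(dx^j/dλ) = 0.
Non-zero Christoffel symbols:
Γ^θ_{φ φ} = -sin(2*θ)/2
Γ^φ_{θ φ} = 1/tan(θ)
Substituting (the symmetric pair Γ^k_{ij}, Γ^k_{ji} combines into a factor 2):
d^2θ/dλ^2 - (sin(2*θ)/2) (dφ/dλ)^2 = 0
d^2φ/dλ^2 + (2/tan(θ)) (dθ/dλ)(dφ/dλ) = 0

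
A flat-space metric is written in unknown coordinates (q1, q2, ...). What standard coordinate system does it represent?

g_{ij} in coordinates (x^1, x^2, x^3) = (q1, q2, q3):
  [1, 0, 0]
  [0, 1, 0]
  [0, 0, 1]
All components are constant and the metric is the identity, i.e. orthonormal rectilinear coordinates.
Cartesian (3D) coordinates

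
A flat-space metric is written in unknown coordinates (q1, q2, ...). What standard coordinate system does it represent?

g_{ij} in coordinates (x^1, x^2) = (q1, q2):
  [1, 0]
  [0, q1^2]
The line element ds^2 = dq1^2 + q1^2 dq2^2 is dr^2 + r^2 dθ^2 with q1 = r, q2 = θ.
polar coordinates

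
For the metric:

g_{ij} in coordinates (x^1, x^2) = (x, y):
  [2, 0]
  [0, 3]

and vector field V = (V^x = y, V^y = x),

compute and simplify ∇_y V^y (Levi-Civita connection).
All Christoffel symbols are zero.
∇_y V^y = ∂_y V^y + Γ^y_{y j} V^j
  = (0) + (0)(y) + (0)(x)
  = 0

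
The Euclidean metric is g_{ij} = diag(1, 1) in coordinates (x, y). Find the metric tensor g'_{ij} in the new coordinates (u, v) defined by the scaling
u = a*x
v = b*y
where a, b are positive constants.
Invert the transformation: x = u/a, y = v/b
g'_{ij} = (∂x^k/∂x'^i)(∂x^l/∂x'^j) g_{kl}; with g_{kl} = δ_{kl} this is Σ_k (∂x^k/∂x'^i)(∂x^k/∂x'^j).
Jacobian: ∂x/∂u = 1/a, ∂x/∂v = 0, ∂y/∂u = 0, ∂y/∂v = 1/b
g'_{uu} = (1/a)(1/a) + (0)(0) = 1/a^2
g'_{uv} = (1/a)(0) + (0)(1/b) = 0
g'_{vv} = (0)(0) + (1/b)(1/b) = 1/b^2
g'_{ij} = diag(1/a^2, 1/b^2)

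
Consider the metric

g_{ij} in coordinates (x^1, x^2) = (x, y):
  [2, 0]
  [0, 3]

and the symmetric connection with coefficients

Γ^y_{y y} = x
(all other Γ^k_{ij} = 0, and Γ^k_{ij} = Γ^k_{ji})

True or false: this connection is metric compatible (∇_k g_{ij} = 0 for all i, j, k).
Using ∇_k g_{ij} = ∂_k g_{ij} - Γ^m_{ki} g_{mj} - Γ^m_{kj} g_{im}:
∇_y g_{yy} = (0) - (3*x) - (3*x) = -6*x ≠ 0
So the connection is not metric compatible (it is not the Levi-Civita connection).
False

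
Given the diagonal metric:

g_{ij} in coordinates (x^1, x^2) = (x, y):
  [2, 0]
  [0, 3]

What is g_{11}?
With x^1 = x, x^2 = y, g_{11} = g_{xx} is the row-1, column-1 entry of the matrix.
g_{11} = 2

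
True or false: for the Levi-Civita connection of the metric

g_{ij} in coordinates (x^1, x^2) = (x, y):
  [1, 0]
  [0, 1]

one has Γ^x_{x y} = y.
Γ^x_{x y} = (1/2) g^{xx} (∂_x g_{xy} + ∂_y g_{xx} - ∂_x g_{xy}) = (1/2)(1)((0) + (0) - (0)) = 0
This differs from the proposed value y.
False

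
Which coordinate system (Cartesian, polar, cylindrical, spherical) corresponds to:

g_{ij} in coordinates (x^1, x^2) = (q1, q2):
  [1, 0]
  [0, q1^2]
The line element ds^2 = dq1^2 + q1^2 dq2^2 is dr^2 + r^2 dθ^2 with q1 = r, q2 = θ.
polar coordinates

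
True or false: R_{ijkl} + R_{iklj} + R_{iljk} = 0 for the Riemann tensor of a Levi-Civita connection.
This is the first (algebraic) Bianchi identity.
True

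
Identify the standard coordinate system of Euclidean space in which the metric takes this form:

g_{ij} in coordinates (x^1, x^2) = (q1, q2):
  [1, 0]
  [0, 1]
All components are constant and the metric is the identity, i.e. orthonormal rectilinear coordinates.
Cartesian (2D) coordinates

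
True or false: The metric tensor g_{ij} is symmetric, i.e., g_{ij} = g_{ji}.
By definition the metric is a symmetric bilinear form, g_{ij} = g_{ji}.
True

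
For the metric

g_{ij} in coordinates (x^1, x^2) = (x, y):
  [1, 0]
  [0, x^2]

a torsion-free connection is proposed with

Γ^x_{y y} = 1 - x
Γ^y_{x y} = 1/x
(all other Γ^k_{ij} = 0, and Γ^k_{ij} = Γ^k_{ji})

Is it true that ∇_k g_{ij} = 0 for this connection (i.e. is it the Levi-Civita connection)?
Using ∇_k g_{ij} = ∂_k g_{ij} - Γ^m_{ki} g_{mj} - Γ^m_{kj} g_{im}:
∇_y g_{xy} = (0) - (x) - (1 - x) = -1 ≠ 0
So the connection is not metric compatible (it is not the Levi-Civita connection).
No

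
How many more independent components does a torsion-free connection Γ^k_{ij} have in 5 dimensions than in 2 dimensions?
Independent components in n dimensions: n × n(n+1)/2 = n^2(n+1)/2.
5D: 5 × 15 = 75
2D: 2 × 3 = 6
Difference = 75 - 6 = 69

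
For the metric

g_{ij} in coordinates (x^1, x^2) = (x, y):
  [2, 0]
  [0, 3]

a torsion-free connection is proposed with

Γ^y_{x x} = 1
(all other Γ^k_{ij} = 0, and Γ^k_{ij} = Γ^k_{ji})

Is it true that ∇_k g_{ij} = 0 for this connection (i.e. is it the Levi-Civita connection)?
Using ∇_k g_{ij} = ∂_k g_{ij} - Γ^m_{ki} g_{mj} - Γ^m_{kj} g_{im}:
∇_x g_{xy} = (0) - (3) - (0) = -3 ≠ 0
So the connection is not metric compatible (it is not the Levi-Civita connection).
No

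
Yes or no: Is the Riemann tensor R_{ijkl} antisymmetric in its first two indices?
R_{ijkl} = -R_{jikl} (follows from metric compatibility).
Yes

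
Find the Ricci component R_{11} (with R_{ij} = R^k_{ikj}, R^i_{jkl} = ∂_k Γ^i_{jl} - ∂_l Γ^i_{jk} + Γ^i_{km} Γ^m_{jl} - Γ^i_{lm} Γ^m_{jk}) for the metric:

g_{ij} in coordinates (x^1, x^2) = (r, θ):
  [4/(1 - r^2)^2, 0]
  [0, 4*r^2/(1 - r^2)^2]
Non-zero Christoffel symbols (Γ^k_{ij} = Γ^k_{ji}):
Γ^r_{r r} = 2*r/(1 - r^2)
Γ^r_{θ θ} = (r^3 + r)/(r^2 - 1)
Γ^θ_{r θ} = (-r^2 - 1)/(r^3 - r)
R^r_{r r r} = 0 (a repeated index in an antisymmetric pair)
R^θ_{r θ r} = ∂_θ Γ^θ_{r r} - ∂_r Γ^θ_{r θ} + Γ^θ_{θ m} Γ^m_{r r} - Γ^θ_{r m} Γ^m_{r θ}
  = (0) - ((r^4 + 4*r^2 - 1)/(r^3 - r)^2) + (2*(r^2 + 1)/(r^2 - 1)^2) - ((r^2 + 1)^2/(r^3 - r)^2) = -4/(r^2 - 1)^2
R_{rr} = R^r_{r r r} + R^θ_{r θ r} = (0) + (-4/(r^2 - 1)^2) = -4/(r^2 - 1)^2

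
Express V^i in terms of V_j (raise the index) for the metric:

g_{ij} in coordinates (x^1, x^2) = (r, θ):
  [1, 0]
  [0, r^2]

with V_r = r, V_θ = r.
Inverse metric (diagonal): g^{rr} = 1, g^{θθ} = 1/r^2
V^i = g^{ij} V_j:
V^r = (1)(r) + (0)(r) = r
V^θ = (0)(r) + (1/r^2)(r) = 1/r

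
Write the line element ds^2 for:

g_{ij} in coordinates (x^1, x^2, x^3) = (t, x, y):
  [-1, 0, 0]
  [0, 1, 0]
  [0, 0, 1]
ds^2 = g_{ij} dx^i dx^j; only the non-zero components contribute.
ds^2 = -dt^2 + dx^2 + dy^2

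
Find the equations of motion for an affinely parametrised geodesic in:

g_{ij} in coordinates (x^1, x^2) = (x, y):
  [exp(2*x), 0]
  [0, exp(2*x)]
Geodesic equation: d^2x^k/dλ^2 + Γ^k_{ij} (dx^i/dλ)(dx^j/dλ) = 0.
Non-zero Christoffel symbols:
Γ^x_{x x} = 1
Γ^x_{y y} = -1
Γ^y_{x y} = 1
Substituting (the symmetric pair Γ^k_{ij}, Γ^k_{ji} combines into a factor 2):
d^2x/dλ^2 + (dx/dλ)^2 - (dy/dλ)^2 = 0
d^2y/dλ^2 + 2 (dx/dλ)(dy/dλ) = 0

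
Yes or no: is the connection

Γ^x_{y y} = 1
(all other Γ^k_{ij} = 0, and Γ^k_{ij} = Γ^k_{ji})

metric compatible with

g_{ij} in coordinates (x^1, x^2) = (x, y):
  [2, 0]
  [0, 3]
Using ∇_k g_{ij} = ∂_k g_{ij} - Γ^m_{ki} g_{mj} - Γ^m_{kj} g_{im}:
∇_y g_{xy} = (0) - (0) - (2) = -2 ≠ 0
So the connection is not metric compatible (it is not the Levi-Civita connection).
No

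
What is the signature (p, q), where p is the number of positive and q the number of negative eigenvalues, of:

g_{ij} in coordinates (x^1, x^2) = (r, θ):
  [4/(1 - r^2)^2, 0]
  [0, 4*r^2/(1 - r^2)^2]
The metric is diagonal, so its eigenvalues are the diagonal entries: 4/(1 - r^2)^2, 4*r^2/(1 - r^2)^2 (at a generic point, where coordinate-dependent entries are positive).
2 positive, 0 negative.
(2, 0) - Riemannian (positive definite)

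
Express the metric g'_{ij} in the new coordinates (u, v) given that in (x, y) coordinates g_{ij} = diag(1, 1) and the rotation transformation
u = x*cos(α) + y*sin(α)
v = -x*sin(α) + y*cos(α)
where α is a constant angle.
Invert the transformation: x = u*cos(α) - v*sin(α), y = u*sin(α) + v*cos(α)
g'_{ij} = (∂x^k/∂x'^i)(∂x^l/∂x'^j) g_{kl}; with g_{kl} = δ_{kl} this is Σ_k (∂x^k/∂x'^i)(∂x^k/∂x'^j).
Jacobian: ∂x/∂u = cos(α), ∂x/∂v = -sin(α), ∂y/∂u = sin(α), ∂y/∂v = cos(α)
g'_{uu} = (cos(α))(cos(α)) + (sin(α))(sin(α)) = 1
g'_{uv} = (cos(α))(-sin(α)) + (sin(α))(cos(α)) = 0
g'_{vv} = (-sin(α))(-sin(α)) + (cos(α))(cos(α)) = 1
g'_{ij} = diag(1, 1)
The Euclidean metric is invariant under rotations.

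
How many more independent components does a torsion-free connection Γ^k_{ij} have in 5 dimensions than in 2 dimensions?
Independent components in n dimensions: n × n(n+1)/2 = n^2(n+1)/2.
5D: 5 × 15 = 75
2D: 2 × 3 = 6
Difference = 75 - 6 = 69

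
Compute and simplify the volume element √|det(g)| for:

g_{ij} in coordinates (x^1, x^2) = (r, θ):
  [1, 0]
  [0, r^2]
det(g) = r^2
√|det(g)| = r
Volume element: dV = r dr dθ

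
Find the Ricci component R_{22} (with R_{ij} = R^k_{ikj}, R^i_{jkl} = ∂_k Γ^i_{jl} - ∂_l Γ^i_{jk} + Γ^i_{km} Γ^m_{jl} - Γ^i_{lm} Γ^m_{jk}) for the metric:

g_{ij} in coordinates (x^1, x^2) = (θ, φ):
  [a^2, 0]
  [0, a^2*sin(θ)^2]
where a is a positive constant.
Non-zero Christoffel symbols (Γ^k_{ij} = Γ^k_{ji}):
Γ^θ_{φ φ} = -sin(2*θ)/2
Γ^φ_{θ φ} = 1/tan(θ)
R^θ_{φ θ φ} = ∂_θ Γ^θ_{φ φ} - ∂_φ Γ^θ_{φ θ} + Γ^θ_{θ m} Γ^m_{φ φ} - Γ^θ_{φ m} Γ^m_{φ θ}
  = (-cos(2*θ)) - (0) + (0) - (-cos(θ)^2) = sin(θ)^2
R^φ_{φ φ φ} = 0 (a repeated index in an antisymmetric pair)
R_{φφ} = R^θ_{φ θ φ} + R^φ_{φ φ φ} = (sin(θ)^2) + (0) = sin(θ)^2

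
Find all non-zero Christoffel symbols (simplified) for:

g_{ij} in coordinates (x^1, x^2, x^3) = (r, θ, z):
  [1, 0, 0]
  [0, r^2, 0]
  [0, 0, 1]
Using Γ^k_{ij} = (1/2) g^{km} (∂_i g_{mj} + ∂_j g_{mi} - ∂_m g_{ij}); the metric is diagonal, so only the m = k term contributes.
Non-zero symbols (using the symmetry Γ^k_{ij} = Γ^k_{ji}):
Γ^r_{θ θ} = (1/2) g^{rr} (∂_θ g_{rθ} + ∂_θ g_{rθ} - ∂_r g_{θθ}) = (1/2)(1)((0) + (0) - (2*r)) = -r
Γ^θ_{r θ} = (1/2) g^{θθ} (∂_r g_{θθ} + ∂_θ g_{θr} - ∂_θ g_{rθ}) = (1/2)(1/r^2)((2*r) + (0) - (0)) = 1/r
All other Christoffel symbols are zero.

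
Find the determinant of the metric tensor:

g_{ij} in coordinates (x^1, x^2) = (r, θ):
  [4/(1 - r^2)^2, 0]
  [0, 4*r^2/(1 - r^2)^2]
For a 2×2 metric: det(g) = g_{11}·g_{22} - g_{12}·g_{21}
= (4/(1 - r^2)^2)·(4*r^2/(1 - r^2)^2) - (0)·(0)
= 16*r^2/(1 - r^2)^4 - 0
det(g) = 16*r^2/(1 - r^2)^4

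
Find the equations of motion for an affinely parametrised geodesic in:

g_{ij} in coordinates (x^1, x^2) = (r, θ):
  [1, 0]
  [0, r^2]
Geodesic equation: d^2x^k/dλ^2 + Γ^k_{ij} (dx^i/dλ)(dx^j/dλ) = 0.
Non-zero Christoffel symbols:
Γ^r_{θ θ} = -r
Γ^θ_{r θ} = 1/r
Substituting (the symmetric pair Γ^k_{ij}, Γ^k_{ji} combines into a factor 2):
d^2r/dλ^2 - r (dθ/dλ)^2 = 0
d^2θ/dλ^2 + (2/r) (dr/dλ)(dθ/dλ) = 0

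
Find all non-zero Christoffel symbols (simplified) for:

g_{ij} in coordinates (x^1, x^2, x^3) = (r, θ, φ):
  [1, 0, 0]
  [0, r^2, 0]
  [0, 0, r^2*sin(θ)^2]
Using Γ^k_{ij} = (1/2) g^{km} (∂_i g_{mj} + ∂_j g_{mi} - ∂_m g_{ij}); the metric is diagonal, so only the m = k term contributes.
Non-zero symbols (using the symmetry Γ^k_{ij} = Γ^k_{ji}):
Γ^r_{θ θ} = (1/2) g^{rr} (∂_θ g_{rθ} + ∂_θ g_{rθ} - ∂_r g_{θθ}) = (1/2)(1)((0) + (0) - (2*r)) = -r
Γ^r_{φ φ} = (1/2) g^{rr} (∂_φ g_{rφ} + ∂_φ g_{rφ} - ∂_r g_{φφ}) = (1/2)(1)((0) + (0) - (2*r*sin(θ)^2)) = -r*sin(θ)^2
Γ^θ_{r θ} = (1/2) g^{θθ} (∂_r g_{θθ} + ∂_θ g_{θr} - ∂_θ g_{rθ}) = (1/2)(1/r^2)((2*r) + (0) - (0)) = 1/r
Γ^θ_{φ φ} = (1/2) g^{θθ} (∂_φ g_{θφ} + ∂_φ g_{θφ} - ∂_θ g_{φφ}) = (1/2)(1/r^2)((0) + (0) - (r^2*sin(2*θ))) = -sin(2*θ)/2
Γ^φ_{r φ} = (1/2) g^{φφ} (∂_r g_{φφ} + ∂_φ g_{φr} - ∂_φ g_{rφ}) = (1/2)(1/(r^2*sin(θ)^2))((2*r*sin(θ)^2) + (0) - (0)) = 1/r
Γ^φ_{θ φ} = (1/2) g^{φφ} (∂_θ g_{φφ} + ∂_φ g_{φθ} - ∂_φ g_{θφ}) = (1/2)(1/(r^2*sin(θ)^2))((r^2*sin(2*θ)) + (0) - (0)) = 1/tan(θ)
All other Christoffel symbols are zero.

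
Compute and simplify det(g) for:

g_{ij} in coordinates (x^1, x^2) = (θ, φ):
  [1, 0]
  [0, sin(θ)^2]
For a 2×2 metric: det(g) = g_{11}·g_{22} - g_{12}·g_{21}
= (1)·(sin(θ)^2) - (0)·(0)
= sin(θ)^2 - 0
det(g) = sin(θ)^2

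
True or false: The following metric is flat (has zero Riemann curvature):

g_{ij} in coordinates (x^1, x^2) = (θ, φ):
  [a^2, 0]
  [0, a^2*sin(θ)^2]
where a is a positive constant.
Non-zero Christoffel symbols:
Γ^θ_{φ φ} = -sin(2*θ)/2
Γ^φ_{θ φ} = 1/tan(θ)
Ricci tensor: R_{θθ} = 1, R_{θφ} = 0, R_{φφ} = sin(θ)^2
The Ricci tensor is non-zero, so the Riemann tensor is non-zero: not flat.
False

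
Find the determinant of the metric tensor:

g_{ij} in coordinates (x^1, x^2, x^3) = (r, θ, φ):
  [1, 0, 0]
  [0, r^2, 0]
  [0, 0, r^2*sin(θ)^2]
Diagonal metric: det(g) = g_{11}·g_{22}·g_{33}
= (1)·(r^2)·(r^2*sin(θ)^2)
det(g) = r^4*sin(θ)^2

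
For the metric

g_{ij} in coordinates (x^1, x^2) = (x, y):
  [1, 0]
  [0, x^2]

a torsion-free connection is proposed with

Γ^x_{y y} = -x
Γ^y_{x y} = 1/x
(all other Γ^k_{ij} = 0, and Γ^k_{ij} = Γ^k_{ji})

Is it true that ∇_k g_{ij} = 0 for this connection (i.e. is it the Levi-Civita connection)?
Using ∇_k g_{ij} = ∂_k g_{ij} - Γ^m_{ki} g_{mj} - Γ^m_{kj} g_{im}:
e.g. ∇_x g_{yy} = (2*x) - (x) - (x) = 0
Every component ∇_k g_{ij} vanishes: the connection is metric compatible.
Yes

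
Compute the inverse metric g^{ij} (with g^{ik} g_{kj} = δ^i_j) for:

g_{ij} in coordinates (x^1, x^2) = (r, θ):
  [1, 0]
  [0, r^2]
The metric is diagonal, so g^{ij} is diagonal with entries 1/g_{ii}: diag(1, 1/(r^2)).
g^{ij}:
  [1, 0]
  [0, 1/r^2]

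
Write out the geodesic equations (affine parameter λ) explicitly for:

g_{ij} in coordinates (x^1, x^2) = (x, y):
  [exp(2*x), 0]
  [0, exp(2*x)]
Geodesic equation: d^2x^k/dλ^2 + Γ^k_{ij} (dx^i/dλ)(dx^j/dλ) = 0.
Non-zero Christoffel symbols:
Γ^x_{x x} = 1
Γ^x_{y y} = -1
Γ^y_{x y} = 1
Substituting (the symmetric pair Γ^k_{ij}, Γ^k_{ji} combines into a factor 2):
d^2x/dλ^2 + (dx/dλ)^2 - (dy/dλ)^2 = 0
d^2y/dλ^2 + 2 (dx/dλ)(dy/dλ) = 0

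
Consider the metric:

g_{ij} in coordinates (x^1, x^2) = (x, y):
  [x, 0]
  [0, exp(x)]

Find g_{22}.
With x^1 = x, x^2 = y, g_{22} = g_{yy} is the row-2, column-2 entry of the matrix.
g_{22} = exp(x)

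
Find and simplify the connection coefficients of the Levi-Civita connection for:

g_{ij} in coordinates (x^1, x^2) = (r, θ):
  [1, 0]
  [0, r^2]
Using Γ^k_{ij} = (1/2) g^{km} (∂_i g_{mj} + ∂_j g_{mi} - ∂_m g_{ij}); the metric is diagonal, so only the m = k term contributes.
Non-zero symbols (using the symmetry Γ^k_{ij} = Γ^k_{ji}):
Γ^r_{θ θ} = (1/2) g^{rr} (∂_θ g_{rθ} + ∂_θ g_{rθ} - ∂_r g_{θθ}) = (1/2)(1)((0) + (0) - (2*r)) = -r
Γ^θ_{r θ} = (1/2) g^{θθ} (∂_r g_{θθ} + ∂_θ g_{θr} - ∂_θ g_{rθ}) = (1/2)(1/r^2)((2*r) + (0) - (0)) = 1/r
All other Christoffel symbols are zero.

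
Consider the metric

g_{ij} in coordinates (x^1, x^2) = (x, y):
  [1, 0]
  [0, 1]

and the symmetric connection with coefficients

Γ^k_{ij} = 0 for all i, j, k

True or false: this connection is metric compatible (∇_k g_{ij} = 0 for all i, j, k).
Using ∇_k g_{ij} = ∂_k g_{ij} - Γ^m_{ki} g_{mj} - Γ^m_{kj} g_{im}:
e.g. ∇_y g_{xx} = (0) - (0) - (0) = 0
Every component ∇_k g_{ij} vanishes: the connection is metric compatible.
True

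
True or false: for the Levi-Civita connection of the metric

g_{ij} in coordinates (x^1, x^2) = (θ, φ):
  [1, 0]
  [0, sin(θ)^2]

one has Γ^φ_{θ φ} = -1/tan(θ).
Γ^φ_{θ φ} = (1/2) g^{φφ} (∂_θ g_{φφ} + ∂_φ g_{φθ} - ∂_φ g_{θφ}) = (1/2)(1/sin(θ)^2)((sin(2*θ)) + (0) - (0)) = 1/tan(θ)
This differs from the proposed value -1/tan(θ).
False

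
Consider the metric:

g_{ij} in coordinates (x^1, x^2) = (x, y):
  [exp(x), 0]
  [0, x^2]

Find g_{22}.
With x^1 = x, x^2 = y, g_{22} = g_{yy} is the row-2, column-2 entry of the matrix.
g_{22} = x^2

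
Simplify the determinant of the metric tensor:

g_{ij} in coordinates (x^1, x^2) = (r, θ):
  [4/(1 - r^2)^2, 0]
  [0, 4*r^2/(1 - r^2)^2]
For a 2×2 metric: det(g) = g_{11}·g_{22} - g_{12}·g_{21}
= (4/(1 - r^2)^2)·(4*r^2/(1 - r^2)^2) - (0)·(0)
= 16*r^2/(1 - r^2)^4 - 0
det(g) = 16*r^2/(1 - r^2)^4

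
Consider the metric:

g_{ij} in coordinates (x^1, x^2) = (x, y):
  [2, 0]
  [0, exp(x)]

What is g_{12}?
With x^1 = x, x^2 = y, g_{12} = g_{xy} is the row-1, column-2 entry of the matrix.
g_{12} = 0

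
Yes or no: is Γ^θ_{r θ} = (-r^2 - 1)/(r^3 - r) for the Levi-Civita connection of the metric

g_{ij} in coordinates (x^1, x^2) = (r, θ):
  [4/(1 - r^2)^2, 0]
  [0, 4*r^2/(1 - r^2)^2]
Γ^θ_{r θ} = (1/2) g^{θθ} (∂_r g_{θθ} + ∂_θ g_{θr} - ∂_θ g_{rθ}) = (1/2)((1 - r^2)^2/(4*r^2))((-8*(r^3 + r)/(r^2 - 1)^3) + (0) - (0)) = (-r^2 - 1)/(r^3 - r)
This equals the proposed value (-r^2 - 1)/(r^3 - r).
Yes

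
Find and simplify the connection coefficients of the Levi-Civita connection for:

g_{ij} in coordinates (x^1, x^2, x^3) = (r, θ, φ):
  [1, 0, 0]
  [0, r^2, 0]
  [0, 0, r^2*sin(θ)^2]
Using Γ^k_{ij} = (1/2) g^{km} (∂_i g_{mj} + ∂_j g_{mi} - ∂_m g_{ij}); the metric is diagonal, so only the m = k term contributes.
Non-zero symbols (using the symmetry Γ^k_{ij} = Γ^k_{ji}):
Γ^r_{θ θ} = (1/2) g^{rr} (∂_θ g_{rθ} + ∂_θ g_{rθ} - ∂_r g_{θθ}) = (1/2)(1)((0) + (0) - (2*r)) = -r
Γ^r_{φ φ} = (1/2) g^{rr} (∂_φ g_{rφ} + ∂_φ g_{rφ} - ∂_r g_{φφ}) = (1/2)(1)((0) + (0) - (2*r*sin(θ)^2)) = -r*sin(θ)^2
Γ^θ_{r θ} = (1/2) g^{θθ} (∂_r g_{θθ} + ∂_θ g_{θr} - ∂_θ g_{rθ}) = (1/2)(1/r^2)((2*r) + (0) - (0)) = 1/r
Γ^θ_{φ φ} = (1/2) g^{θθ} (∂_φ g_{θφ} + ∂_φ g_{θφ} - ∂_θ g_{φφ}) = (1/2)(1/r^2)((0) + (0) - (r^2*sin(2*θ))) = -sin(2*θ)/2
Γ^φ_{r φ} = (1/2) g^{φφ} (∂_r g_{φφ} + ∂_φ g_{φr} - ∂_φ g_{rφ}) = (1/2)(1/(r^2*sin(θ)^2))((2*r*sin(θ)^2) + (0) - (0)) = 1/r
Γ^φ_{θ φ} = (1/2) g^{φφ} (∂_θ g_{φφ} + ∂_φ g_{φθ} - ∂_φ g_{θφ}) = (1/2)(1/(r^2*sin(θ)^2))((r^2*sin(2*θ)) + (0) - (0)) = 1/tan(θ)
All other Christoffel symbols are zero.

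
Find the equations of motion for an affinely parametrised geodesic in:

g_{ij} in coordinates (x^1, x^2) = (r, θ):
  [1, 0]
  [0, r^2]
Geodesic equation: d^2x^k/dλ^2 + Γ^k_{ij} (dx^i/dλ)(dx^j/dλ) = 0.
Non-zero Christoffel symbols:
Γ^r_{θ θ} = -r
Γ^θ_{r θ} = 1/r
Substituting (the symmetric pair Γ^k_{ij}, Γ^k_{ji} combines into a factor 2):
d^2r/dλ^2 - r (dθ/dλ)^2 = 0
d^2θ/dλ^2 + (2/r) (dr/dλ)(dθ/dλ) = 0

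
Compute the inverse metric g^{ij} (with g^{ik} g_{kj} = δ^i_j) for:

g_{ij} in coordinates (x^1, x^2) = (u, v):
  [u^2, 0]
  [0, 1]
The metric is diagonal, so g^{ij} is diagonal with entries 1/g_{ii}: diag(1/(u^2), 1).
g^{ij}:
  [1/u^2, 0]
  [0, 1]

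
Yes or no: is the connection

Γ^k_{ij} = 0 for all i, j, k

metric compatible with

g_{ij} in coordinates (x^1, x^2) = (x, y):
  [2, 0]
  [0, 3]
Using ∇_k g_{ij} = ∂_k g_{ij} - Γ^m_{ki} g_{mj} - Γ^m_{kj} g_{im}:
e.g. ∇_y g_{xx} = (0) - (0) - (0) = 0
Every component ∇_k g_{ij} vanishes: the connection is metric compatible.
Yes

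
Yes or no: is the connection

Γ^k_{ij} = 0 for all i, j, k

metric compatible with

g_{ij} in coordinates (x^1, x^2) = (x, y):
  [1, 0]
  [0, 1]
Using ∇_k g_{ij} = ∂_k g_{ij} - Γ^m_{ki} g_{mj} - Γ^m_{kj} g_{im}:
e.g. ∇_x g_{xy} = (0) - (0) - (0) = 0
Every component ∇_k g_{ij} vanishes: the connection is metric compatible.
Yes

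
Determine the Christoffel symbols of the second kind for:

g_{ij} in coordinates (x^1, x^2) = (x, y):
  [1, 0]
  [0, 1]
Using Γ^k_{ij} = (1/2) g^{km} (∂_i g_{mj} + ∂_j g_{mi} - ∂_m g_{ij}); the metric is diagonal, so only the m = k term contributes.
Every metric component is constant, so all ∂_m g_{ij} = 0 and every Christoffel symbol vanishes.
All Christoffel symbols are zero.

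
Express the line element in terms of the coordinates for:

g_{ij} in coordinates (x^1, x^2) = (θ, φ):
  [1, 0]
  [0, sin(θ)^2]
ds^2 = g_{ij} dx^i dx^j; only the non-zero components contribute.
ds^2 = dθ^2 + sin(θ)^2 dφ^2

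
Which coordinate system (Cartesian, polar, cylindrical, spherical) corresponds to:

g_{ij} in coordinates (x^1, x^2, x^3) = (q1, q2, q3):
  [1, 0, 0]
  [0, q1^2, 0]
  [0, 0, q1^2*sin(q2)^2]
The line element ds^2 = dq1^2 + q1^2 dq2^2 + q1^2 sin(q2)^2 dq3^2 is dr^2 + r^2 dθ^2 + r^2 sin(θ)^2 dφ^2 with q1 = r, q2 = θ, q3 = φ.
spherical coordinates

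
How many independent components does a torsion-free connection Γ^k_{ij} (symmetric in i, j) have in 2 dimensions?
Γ^k_{ij} has n choices for the upper index and n(n+1)/2 independent symmetric lower index pairs.
Total = 2 × 2×3/2 = 2 × 3 = 6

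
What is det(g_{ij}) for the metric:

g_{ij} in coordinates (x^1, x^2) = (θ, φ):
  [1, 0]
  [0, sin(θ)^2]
For a 2×2 metric: det(g) = g_{11}·g_{22} - g_{12}·g_{21}
= (1)·(sin(θ)^2) - (0)·(0)
= sin(θ)^2 - 0
det(g) = sin(θ)^2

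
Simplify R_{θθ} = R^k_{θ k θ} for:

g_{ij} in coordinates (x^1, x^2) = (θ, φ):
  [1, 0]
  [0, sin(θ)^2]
Non-zero Christoffel symbols (Γ^k_{ij} = Γ^k_{ji}):
Γ^θ_{φ φ} = -sin(2*θ)/2
Γ^φ_{θ φ} = 1/tan(θ)
R^θ_{θ θ θ} = 0 (a repeated index in an antisymmetric pair)
R^φ_{θ φ θ} = ∂_φ Γ^φ_{θ θ} - ∂_θ Γ^φ_{θ φ} + Γ^φ_{φ m} Γ^m_{θ θ} - Γ^φ_{θ m} Γ^m_{θ φ}
  = (0) - (-1/sin(θ)^2) + (0) - (1/tan(θ)^2) = 1
R_{θθ} = R^θ_{θ θ θ} + R^φ_{θ φ θ} = (0) + (1) = 1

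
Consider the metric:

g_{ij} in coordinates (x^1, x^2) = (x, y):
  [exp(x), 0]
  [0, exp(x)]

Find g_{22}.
With x^1 = x, x^2 = y, g_{22} = g_{yy} is the row-2, column-2 entry of the matrix.
g_{22} = exp(x)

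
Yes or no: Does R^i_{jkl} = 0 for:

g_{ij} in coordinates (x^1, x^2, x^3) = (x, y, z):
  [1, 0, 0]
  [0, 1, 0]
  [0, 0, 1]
All metric components are constant, so every Christoffel symbol vanishes and R^i_{jkl} = 0.
Yes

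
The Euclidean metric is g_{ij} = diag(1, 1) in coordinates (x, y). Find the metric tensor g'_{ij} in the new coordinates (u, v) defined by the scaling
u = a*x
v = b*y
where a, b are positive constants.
Invert the transformation: x = u/a, y = v/b
g'_{ij} = (∂x^k/∂x'^i)(∂x^l/∂x'^j) g_{kl}; with g_{kl} = δ_{kl} this is Σ_k (∂x^k/∂x'^i)(∂x^k/∂x'^j).
Jacobian: ∂x/∂u = 1/a, ∂x/∂v = 0, ∂y/∂u = 0, ∂y/∂v = 1/b
g'_{uu} = (1/a)(1/a) + (0)(0) = 1/a^2
g'_{uv} = (1/a)(0) + (0)(1/b) = 0
g'_{vv} = (0)(0) + (1/b)(1/b) = 1/b^2
g'_{ij} = diag(1/a^2, 1/b^2)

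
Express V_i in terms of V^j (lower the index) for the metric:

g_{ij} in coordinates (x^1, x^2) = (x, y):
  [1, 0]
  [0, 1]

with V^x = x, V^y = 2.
V_i = g_{ij} V^j:
V_x = (1)(x) + (0)(2) = x
V_y = (0)(x) + (1)(2) = 2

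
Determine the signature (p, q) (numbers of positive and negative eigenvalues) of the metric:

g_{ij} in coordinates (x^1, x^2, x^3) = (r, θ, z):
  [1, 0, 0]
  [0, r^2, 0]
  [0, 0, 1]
The metric is diagonal, so its eigenvalues are the diagonal entries: 1, r^2, 1 (at a generic point, where coordinate-dependent entries are positive).
3 positive, 0 negative.
(3, 0) - Riemannian (positive definite)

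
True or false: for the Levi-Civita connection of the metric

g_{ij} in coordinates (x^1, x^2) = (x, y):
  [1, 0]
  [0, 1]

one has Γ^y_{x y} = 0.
Γ^y_{x y} = (1/2) g^{yy} (∂_x g_{yy} + ∂_y g_{yx} - ∂_y g_{xy}) = (1/2)(1)((0) + (0) - (0)) = 0
This equals the proposed value 0.
True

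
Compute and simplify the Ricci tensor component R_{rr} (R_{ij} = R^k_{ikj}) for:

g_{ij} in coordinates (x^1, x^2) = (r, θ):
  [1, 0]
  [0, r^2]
Non-zero Christoffel symbols (Γ^k_{ij} = Γ^k_{ji}):
Γ^r_{θ θ} = -r
Γ^θ_{r θ} = 1/r
R^r_{r r r} = 0 (a repeated index in an antisymmetric pair)
R^θ_{r θ r} = ∂_θ Γ^θ_{r r} - ∂_r Γ^θ_{r θ} + Γ^θ_{θ m} Γ^m_{r r} - Γ^θ_{r m} Γ^m_{r θ}
  = (0) - (-1/r^2) + (0) - (1/r^2) = 0
R_{rr} = R^r_{r r r} + R^θ_{r θ r} = (0) + (0) = 0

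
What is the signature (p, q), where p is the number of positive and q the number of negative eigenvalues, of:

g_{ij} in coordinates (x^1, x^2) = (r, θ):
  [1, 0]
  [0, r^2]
The metric is diagonal, so its eigenvalues are the diagonal entries: 1, r^2 (at a generic point, where coordinate-dependent entries are positive).
2 positive, 0 negative.
(2, 0) - Riemannian (positive definite)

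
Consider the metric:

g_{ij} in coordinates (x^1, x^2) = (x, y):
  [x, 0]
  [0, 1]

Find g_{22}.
With x^1 = x, x^2 = y, g_{22} = g_{yy} is the row-2, column-2 entry of the matrix.
g_{22} = 1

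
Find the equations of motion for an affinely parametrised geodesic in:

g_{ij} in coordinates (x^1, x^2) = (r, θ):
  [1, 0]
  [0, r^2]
Geodesic equation: d^2x^k/dλ^2 + Γ^k_{ij} (dx^i/dλ)(dx^j/dλ) = 0.
Non-zero Christoffel symbols:
Γ^r_{θ θ} = -r
Γ^θ_{r θ} = 1/r
Substituting (the symmetric pair Γ^k_{ij}, Γ^k_{ji} combines into a factor 2):
d^2r/dλ^2 - r (dθ/dλ)^2 = 0
d^2θ/dλ^2 + (2/r) (dr/dλ)(dθ/dλ) = 0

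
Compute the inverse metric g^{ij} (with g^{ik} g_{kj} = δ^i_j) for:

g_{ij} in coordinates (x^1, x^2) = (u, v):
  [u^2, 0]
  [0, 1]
The metric is diagonal, so g^{ij} is diagonal with entries 1/g_{ii}: diag(1/(u^2), 1).
g^{ij}:
  [1/u^2, 0]
  [0, 1]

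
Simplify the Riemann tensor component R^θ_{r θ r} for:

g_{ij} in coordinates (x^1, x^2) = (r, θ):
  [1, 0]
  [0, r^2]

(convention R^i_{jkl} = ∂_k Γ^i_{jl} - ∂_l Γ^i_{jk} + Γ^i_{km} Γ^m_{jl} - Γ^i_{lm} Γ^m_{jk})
Non-zero Christoffel symbols (Γ^k_{ij} = Γ^k_{ji}):
Γ^r_{θ θ} = -r
Γ^θ_{r θ} = 1/r
R^θ_{r θ r} = ∂_θ Γ^θ_{r r} - ∂_r Γ^θ_{r θ} + Γ^θ_{θ m} Γ^m_{r r} - Γ^θ_{r m} Γ^m_{r θ}
  = (0) - (-1/r^2) + (0) - (1/r^2) = 0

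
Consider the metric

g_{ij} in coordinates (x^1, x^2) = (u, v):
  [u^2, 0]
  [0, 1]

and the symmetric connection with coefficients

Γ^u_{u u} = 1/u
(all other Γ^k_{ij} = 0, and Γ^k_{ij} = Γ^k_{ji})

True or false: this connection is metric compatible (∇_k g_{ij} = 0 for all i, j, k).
Using ∇_k g_{ij} = ∂_k g_{ij} - Γ^m_{ki} g_{mj} - Γ^m_{kj} g_{im}:
e.g. ∇_u g_{uu} = (2*u) - (u) - (u) = 0
Every component ∇_k g_{ij} vanishes: the connection is metric compatible.
True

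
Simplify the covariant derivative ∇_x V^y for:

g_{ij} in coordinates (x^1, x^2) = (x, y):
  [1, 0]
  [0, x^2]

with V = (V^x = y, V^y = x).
Non-zero Christoffel symbols:
Γ^x_{y y} = -x
Γ^y_{x y} = 1/x
∇_x V^y = ∂_x V^y + Γ^y_{x j} V^j
  = (1) + (0)(y) + (1/x)(x)
  = 2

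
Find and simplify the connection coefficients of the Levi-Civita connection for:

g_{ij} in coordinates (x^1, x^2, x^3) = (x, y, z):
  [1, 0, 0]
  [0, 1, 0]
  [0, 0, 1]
Using Γ^k_{ij} = (1/2) g^{km} (∂_i g_{mj} + ∂_j g_{mi} - ∂_m g_{ij}); the metric is diagonal, so only the m = k term contributes.
Every metric component is constant, so all ∂_m g_{ij} = 0 and every Christoffel symbol vanishes.
All Christoffel symbols are zero.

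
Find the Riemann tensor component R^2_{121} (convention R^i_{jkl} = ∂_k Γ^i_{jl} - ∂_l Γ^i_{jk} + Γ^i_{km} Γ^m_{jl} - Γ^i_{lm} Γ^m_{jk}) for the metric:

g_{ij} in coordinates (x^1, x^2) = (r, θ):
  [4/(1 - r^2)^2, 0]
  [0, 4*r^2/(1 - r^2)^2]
Non-zero Christoffel symbols (Γ^k_{ij} = Γ^k_{ji}):
Γ^r_{r r} = 2*r/(1 - r^2)
Γ^r_{θ θ} = (r^3 + r)/(r^2 - 1)
Γ^θ_{r θ} = (-r^2 - 1)/(r^3 - r)
R^θ_{r θ r} = ∂_θ Γ^θ_{r r} - ∂_r Γ^θ_{r θ} + Γ^θ_{θ m} Γ^m_{r r} - Γ^θ_{r m} Γ^m_{r θ}
  = (0) - ((r^4 + 4*r^2 - 1)/(r^3 - r)^2) + (2*(r^2 + 1)/(r^2 - 1)^2) - ((r^2 + 1)^2/(r^3 - r)^2) = -4/(r^2 - 1)^2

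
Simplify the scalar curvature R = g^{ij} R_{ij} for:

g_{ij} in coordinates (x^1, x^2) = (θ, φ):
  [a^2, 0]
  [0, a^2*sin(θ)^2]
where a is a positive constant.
Non-zero Christoffel symbols (Γ^k_{ij} = Γ^k_{ji}):
Γ^θ_{φ φ} = -sin(2*θ)/2
Γ^φ_{θ φ} = 1/tan(θ)
Ricci tensor (R_{ij} = R^k_{ikj}): R_{θθ} = 1, R_{θφ} = 0, R_{φφ} = sin(θ)^2
Inverse metric: g^{θθ} = 1/a^2, g^{φφ} = 1/(a^2*sin(θ)^2)
R = g^{ij} R_{ij} = (1/a^2)(1) + (1/(a^2*sin(θ)^2))(sin(θ)^2) = 2/a^2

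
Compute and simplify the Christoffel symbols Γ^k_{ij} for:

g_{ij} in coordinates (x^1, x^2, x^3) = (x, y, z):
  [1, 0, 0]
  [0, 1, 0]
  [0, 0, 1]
Using Γ^k_{ij} = (1/2) g^{km} (∂_i g_{mj} + ∂_j g_{mi} - ∂_m g_{ij}); the metric is diagonal, so only the m = k term contributes.
Every metric component is constant, so all ∂_m g_{ij} = 0 and every Christoffel symbol vanishes.
All Christoffel symbols are zero.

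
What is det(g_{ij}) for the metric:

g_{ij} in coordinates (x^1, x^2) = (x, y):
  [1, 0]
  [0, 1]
For a 2×2 metric: det(g) = g_{11}·g_{22} - g_{12}·g_{21}
= (1)·(1) - (0)·(0)
= 1 - 0
det(g) = 1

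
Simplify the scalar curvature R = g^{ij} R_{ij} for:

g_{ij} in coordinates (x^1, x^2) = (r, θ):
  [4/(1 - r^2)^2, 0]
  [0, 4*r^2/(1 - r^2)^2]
Non-zero Christoffel symbols (Γ^k_{ij} = Γ^k_{ji}):
Γ^r_{r r} = 2*r/(1 - r^2)
Γ^r_{θ θ} = (r^3 + r)/(r^2 - 1)
Γ^θ_{r θ} = (-r^2 - 1)/(r^3 - r)
Ricci tensor (R_{ij} = R^k_{ikj}): R_{rr} = -4/(r^2 - 1)^2, R_{rθ} = 0, R_{θθ} = -4*r^2/(r^2 - 1)^2
Inverse metric: g^{rr} = (1 - r^2)^2/4, g^{θθ} = (1 - r^2)^2/(4*r^2)
R = g^{ij} R_{ij} = ((1 - r^2)^2/4)(-4/(r^2 - 1)^2) + ((1 - r^2)^2/(4*r^2))(-4*r^2/(r^2 - 1)^2) = -2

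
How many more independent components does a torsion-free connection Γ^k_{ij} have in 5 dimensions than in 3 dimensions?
Independent components in n dimensions: n × n(n+1)/2 = n^2(n+1)/2.
5D: 5 × 15 = 75
3D: 3 × 6 = 18
Difference = 75 - 18 = 57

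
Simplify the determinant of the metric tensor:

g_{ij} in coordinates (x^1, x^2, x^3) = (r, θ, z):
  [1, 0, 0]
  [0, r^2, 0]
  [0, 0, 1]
Diagonal metric: det(g) = g_{11}·g_{22}·g_{33}
= (1)·(r^2)·(1)
det(g) = r^2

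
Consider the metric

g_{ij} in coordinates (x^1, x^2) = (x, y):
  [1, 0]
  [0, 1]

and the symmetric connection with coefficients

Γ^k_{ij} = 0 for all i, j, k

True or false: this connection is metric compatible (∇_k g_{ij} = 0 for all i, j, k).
Using ∇_k g_{ij} = ∂_k g_{ij} - Γ^m_{ki} g_{mj} - Γ^m_{kj} g_{im}:
e.g. ∇_x g_{yy} = (0) - (0) - (0) = 0
Every component ∇_k g_{ij} vanishes: the connection is metric compatible.
True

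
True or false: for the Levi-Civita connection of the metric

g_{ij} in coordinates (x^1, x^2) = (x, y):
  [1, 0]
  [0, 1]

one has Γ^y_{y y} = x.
Γ^y_{y y} = (1/2) g^{yy} (∂_y g_{yy} + ∂_y g_{yy} - ∂_y g_{yy}) = (1/2)(1)((0) + (0) - (0)) = 0
This differs from the proposed value x.
False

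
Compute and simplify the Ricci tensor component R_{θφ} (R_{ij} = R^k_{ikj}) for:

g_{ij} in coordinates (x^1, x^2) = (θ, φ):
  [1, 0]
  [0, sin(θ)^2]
Non-zero Christoffel symbols (Γ^k_{ij} = Γ^k_{ji}):
Γ^θ_{φ φ} = -sin(2*θ)/2
Γ^φ_{θ φ} = 1/tan(θ)
R^θ_{θ θ φ} = 0 (a repeated index in an antisymmetric pair)
R^φ_{θ φ φ} = 0 (a repeated index in an antisymmetric pair)
R_{θφ} = R^θ_{θ θ φ} + R^φ_{θ φ φ} = (0) + (0) = 0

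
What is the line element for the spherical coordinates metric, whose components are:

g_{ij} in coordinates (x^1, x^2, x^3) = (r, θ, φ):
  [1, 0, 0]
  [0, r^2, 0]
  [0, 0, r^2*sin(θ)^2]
ds^2 = g_{ij} dx^i dx^j; only the non-zero components contribute.
ds^2 = dr^2 + r^2 dθ^2 + r^2*sin(θ)^2 dφ^2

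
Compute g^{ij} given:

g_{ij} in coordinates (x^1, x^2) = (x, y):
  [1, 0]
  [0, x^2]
The metric is diagonal, so g^{ij} is diagonal with entries 1/g_{ii}: diag(1, 1/(x^2)).
g^{ij}:
  [1, 0]
  [0, 1/x^2]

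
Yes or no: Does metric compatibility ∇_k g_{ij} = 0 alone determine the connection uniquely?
One also needs vanishing torsion; metric compatibility plus torsion-freeness singles out the Levi-Civita connection.
No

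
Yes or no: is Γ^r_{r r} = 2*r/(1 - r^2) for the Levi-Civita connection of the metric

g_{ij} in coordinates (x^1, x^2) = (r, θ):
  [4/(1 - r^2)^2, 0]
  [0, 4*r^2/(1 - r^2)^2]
Γ^r_{r r} = (1/2) g^{rr} (∂_r g_{rr} + ∂_r g_{rr} - ∂_r g_{rr}) = (1/2)((1 - r^2)^2/4)((16*r/(1 - r^2)^3) + (16*r/(1 - r^2)^3) - (16*r/(1 - r^2)^3)) = 2*r/(1 - r^2)
This equals the proposed value 2*r/(1 - r^2).
Yes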